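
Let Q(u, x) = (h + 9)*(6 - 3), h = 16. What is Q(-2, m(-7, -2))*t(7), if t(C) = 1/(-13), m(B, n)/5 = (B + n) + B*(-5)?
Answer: -75/13 ≈ -5.7692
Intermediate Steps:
m(B, n) = -20*B + 5*n (m(B, n) = 5*((B + n) + B*(-5)) = 5*((B + n) - 5*B) = 5*(n - 4*B) = -20*B + 5*n)
Q(u, x) = 75 (Q(u, x) = (16 + 9)*(6 - 3) = 25*3 = 75)
t(C) = -1/13
Q(-2, m(-7, -2))*t(7) = 75*(-1/13) = -75/13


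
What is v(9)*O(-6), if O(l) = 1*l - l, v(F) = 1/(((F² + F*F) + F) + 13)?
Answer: 0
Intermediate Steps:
v(F) = 1/(13 + F + 2*F²) (v(F) = 1/(((F² + F²) + F) + 13) = 1/((2*F² + F) + 13) = 1/((F + 2*F²) + 13) = 1/(13 + F + 2*F²))
O(l) = 0 (O(l) = l - l = 0)
v(9)*O(-6) = 0/(13 + 9 + 2*9²) = 0/(13 + 9 + 2*81) = 0/(13 + 9 + 162) = 0/184 = (1/184)*0 = 0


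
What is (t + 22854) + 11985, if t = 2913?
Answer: 37752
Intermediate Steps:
(t + 22854) + 11985 = (2913 + 22854) + 11985 = 25767 + 11985 = 37752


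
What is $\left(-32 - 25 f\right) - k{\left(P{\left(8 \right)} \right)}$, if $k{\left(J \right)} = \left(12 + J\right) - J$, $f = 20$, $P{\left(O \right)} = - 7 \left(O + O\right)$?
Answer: $-544$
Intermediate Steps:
$P{\left(O \right)} = - 14 O$ ($P{\left(O \right)} = - 7 \cdot 2 O = - 14 O$)
$k{\left(J \right)} = 12$
$\left(-32 - 25 f\right) - k{\left(P{\left(8 \right)} \right)} = \left(-32 - 500\right) - 12 = -532 - 12 = -544$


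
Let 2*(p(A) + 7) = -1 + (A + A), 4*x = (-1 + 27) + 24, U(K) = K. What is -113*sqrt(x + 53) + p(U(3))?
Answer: -9/2 - 113*sqrt(262)/2 ≈ -919.03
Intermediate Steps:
x = 25/2 (x = ((-1 + 27) + 24)/4 = (26 + 24)/4 = (1/4)*50 = 25/2 ≈ 12.500)
p(A) = -15/2 + A (p(A) = -7 + (-1 + (A + A))/2 = -7 + (-1 + 2*A)/2 = -7 + (-1/2 + A) = -15/2 + A)
-113*sqrt(x + 53) + p(U(3)) = -113*sqrt(25/2 + 53) + (-15/2 + 3) = -113*sqrt(262)/2 - 9/2 = -9/2 - 113*sqrt(262)/2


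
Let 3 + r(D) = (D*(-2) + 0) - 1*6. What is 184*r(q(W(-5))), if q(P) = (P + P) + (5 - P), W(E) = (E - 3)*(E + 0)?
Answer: -18216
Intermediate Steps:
W(E) = E*(-3 + E) (W(E) = (-3 + E)*E = E*(-3 + E))
q(P) = 5 + P (q(P) = 2*P + (5 - P) = 5 + P)
r(D) = -9 - 2*D (r(D) = -3 + ((D*(-2) + 0) - 1*6) = -3 + ((-2*D + 0) - 6) = -3 + (-2*D - 6) = -3 + (-6 - 2*D) = -9 - 2*D)
184*r(q(W(-5))) = 184*(-9 - 2*(5 - 5*(-3 - 5))) = 184*(-9 - 2*(5 - 5*(-8))) = 184*(-9 - 2*(5 + 40)) = 184*(-9 - 2*45) = 184*(-9 - 90) = 184*(-99) = -18216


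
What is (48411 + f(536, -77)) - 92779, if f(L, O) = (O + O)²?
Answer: -20652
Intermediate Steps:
f(L, O) = 4*O² (f(L, O) = (2*O)² = 4*O²)
(48411 + f(536, -77)) - 92779 = (48411 + 4*(-77)²) - 92779 = (48411 + 4*5929) - 92779 = (48411 + 23716) - 92779 = 72127 - 92779 = -20652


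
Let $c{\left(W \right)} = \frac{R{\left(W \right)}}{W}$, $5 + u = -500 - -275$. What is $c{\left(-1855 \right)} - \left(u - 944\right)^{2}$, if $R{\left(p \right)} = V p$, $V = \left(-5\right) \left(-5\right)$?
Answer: $-1378251$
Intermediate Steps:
$V = 25$
$u = -230$ ($u = -5 - 225 = -230$)
$R{\left(p \right)} = 25 p$
$c{\left(W \right)} = 25$ ($c{\left(W \right)} = \frac{25 W}{W} = 25$)
$c{\left(-1855 \right)} - \left(u - 944\right)^{2} = 25 - \left(-230 - 944\right)^{2} = 25 - \left(-1174\right)^{2} = 25 - 1378276 = -1378251$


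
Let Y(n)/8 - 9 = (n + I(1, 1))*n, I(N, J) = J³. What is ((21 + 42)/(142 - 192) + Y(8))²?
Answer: 1045681569/2500 ≈ 4.1827e+5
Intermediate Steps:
Y(n) = 72 + 8*n*(1 + n) (Y(n) = 72 + 8*((n + 1³)*n) = 72 + 8*((n + 1)*n) = 72 + 8*((1 + n)*n) = 72 + 8*(n*(1 + n)) = 72 + 8*n*(1 + n))
((21 + 42)/(142 - 192) + Y(8))² = ((21 + 42)/(142 - 192) + (72 + 8*8 + 8*8²))² = (63/(-50) + (72 + 64 + 8*64))² = (63*(-1/50) + (72 + 64 + 512))² = (-63/50 + 648)² = (32337/50)² = 1045681569/2500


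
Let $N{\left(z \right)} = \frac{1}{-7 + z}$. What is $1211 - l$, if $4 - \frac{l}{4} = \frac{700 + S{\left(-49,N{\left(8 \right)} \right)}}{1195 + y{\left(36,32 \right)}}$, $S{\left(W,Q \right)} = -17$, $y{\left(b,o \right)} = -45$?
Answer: $\frac{688491}{575} \approx 1197.4$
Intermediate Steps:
$l = \frac{7834}{575}$ ($l = 16 - 4 \frac{700 - 17}{1195 - 45} = 16 - 4 \cdot \frac{683}{1150} = 16 - 4 \cdot 683 \cdot \frac{1}{1150} = 16 - \frac{1366}{575} = \frac{7834}{575} \approx 13.624$)
$1211 - l = 1211 - \frac{7834}{575} = \frac{688491}{575}$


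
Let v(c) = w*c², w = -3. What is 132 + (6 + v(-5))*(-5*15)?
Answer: 5307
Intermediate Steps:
v(c) = -3*c²
132 + (6 + v(-5))*(-5*15) = 132 + (6 - 3*(-5)²)*(-5*15) = 132 + (6 - 3*25)*(-75) = 132 + (6 - 75)*(-75) = 132 - 69*(-75) = 132 + 5175 = 5307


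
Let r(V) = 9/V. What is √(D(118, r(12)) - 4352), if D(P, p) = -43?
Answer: I*√4395 ≈ 66.295*I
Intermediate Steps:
√(D(118, r(12)) - 4352) = √(-43 - 4352) = √(-4395) = I*√4395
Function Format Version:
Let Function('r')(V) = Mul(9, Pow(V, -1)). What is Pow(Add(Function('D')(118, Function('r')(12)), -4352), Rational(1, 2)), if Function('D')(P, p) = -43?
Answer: Mul(I, Pow(4395, Rational(1, 2))) ≈ Mul(66.295, I)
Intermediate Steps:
Pow(Add(Function('D')(118, Function('r')(12)), -4352), Rational(1, 2)) = Pow(Add(-43, -4352), Rational(1, 2)) = Pow(-4395, Rational(1, 2)) = Mul(I, Pow(4395, Rational(1, 2)))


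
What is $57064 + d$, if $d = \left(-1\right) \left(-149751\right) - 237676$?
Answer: $-30861$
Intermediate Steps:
$d = -87925$ ($d = 149751 - 237676 = -87925$)
$57064 + d = 57064 - 87925 = -30861$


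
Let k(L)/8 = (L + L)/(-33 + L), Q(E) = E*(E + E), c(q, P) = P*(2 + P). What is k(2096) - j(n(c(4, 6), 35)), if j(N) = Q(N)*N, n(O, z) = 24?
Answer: -57004288/2063 ≈ -27632.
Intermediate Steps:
Q(E) = 2*E² (Q(E) = E*(2*E) = 2*E²)
j(N) = 2*N³ (j(N) = (2*N²)*N = 2*N³)
k(L) = 16*L/(-33 + L) (k(L) = 8*((L + L)/(-33 + L)) = 8*((2*L)/(-33 + L)) = 8*(2*L/(-33 + L)) = 16*L/(-33 + L))
k(2096) - j(n(c(4, 6), 35)) = 16*2096/(-33 + 2096) - 2*24³ = 16*2096/2063 - 2*13824 = 16*2096*(1/2063) - 1*27648 = 33536/2063 - 27648 = -57004288/2063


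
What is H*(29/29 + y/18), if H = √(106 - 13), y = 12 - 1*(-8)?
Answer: 19*√93/9 ≈ 20.359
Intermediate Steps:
y = 20 (y = 12 + 8 = 20)
H = √93 ≈ 9.6436
H*(29/29 + y/18) = √93*(29/29 + 20/18) = √93*(29*(1/29) + 20*(1/18)) = √93*(1 + 10/9) = √93*(19/9) = 19*√93/9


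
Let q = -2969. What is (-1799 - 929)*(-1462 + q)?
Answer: 12087768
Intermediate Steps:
(-1799 - 929)*(-1462 + q) = (-1799 - 929)*(-1462 - 2969) = -2728*(-4431) = 12087768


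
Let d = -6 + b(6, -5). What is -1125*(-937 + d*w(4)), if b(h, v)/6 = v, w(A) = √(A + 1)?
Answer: 1054125 + 40500*√5 ≈ 1.1447e+6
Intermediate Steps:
w(A) = √(1 + A)
b(h, v) = 6*v
d = -36 (d = -6 + 6*(-5) = -6 - 30 = -36)
-1125*(-937 + d*w(4)) = -1125*(-937 - 36*√(1 + 4)) = -1125*(-937 - 36*√5) = 1054125 + 40500*√5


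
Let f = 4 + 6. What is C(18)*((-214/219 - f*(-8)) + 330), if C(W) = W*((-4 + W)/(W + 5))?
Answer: 7524384/1679 ≈ 4481.5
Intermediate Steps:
f = 10
C(W) = W*(-4 + W)/(5 + W) (C(W) = W*((-4 + W)/(5 + W)) = W*(-4 + W)/(5 + W))
C(18)*((-214/219 - f*(-8)) + 330) = (18*(-4 + 18)/(5 + 18))*((-214/219 - 10*(-8)) + 330) = (18*14/23)*((-214*1/219 - 1*(-80)) + 330) = (18*(1/23)*14)*((-214/219 + 80) + 330) = 252*(17306/219 + 330)/23 = (252/23)*(89576/219) = 7524384/1679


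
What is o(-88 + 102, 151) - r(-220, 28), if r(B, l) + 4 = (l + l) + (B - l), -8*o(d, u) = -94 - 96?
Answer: 879/4 ≈ 219.75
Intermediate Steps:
o(d, u) = 95/4 (o(d, u) = -(-94 - 96)/8 = -⅛*(-190) = 95/4)
r(B, l) = -4 + B + l (r(B, l) = -4 + ((l + l) + (B - l)) = -4 + (2*l + (B - l)) = -4 + (B + l) = -4 + B + l)
o(-88 + 102, 151) - r(-220, 28) = 95/4 - (-4 - 220 + 28) = 95/4 - 1*(-196) = 95/4 + 196 = 879/4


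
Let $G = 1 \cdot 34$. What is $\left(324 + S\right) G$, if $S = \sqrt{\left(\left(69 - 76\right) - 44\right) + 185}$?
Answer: $11016 + 34 \sqrt{134} \approx 11410.0$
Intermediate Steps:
$G = 34$
$S = \sqrt{134}$ ($S = \sqrt{\left(-7 - 44\right) + 185} = \sqrt{-51 + 185} = \sqrt{134} \approx 11.576$)
$\left(324 + S\right) G = \left(324 + \sqrt{134}\right) 34 = 11016 + 34 \sqrt{134}$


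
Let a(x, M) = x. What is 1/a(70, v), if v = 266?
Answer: 1/70 ≈ 0.014286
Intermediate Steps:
1/a(70, v) = 1/70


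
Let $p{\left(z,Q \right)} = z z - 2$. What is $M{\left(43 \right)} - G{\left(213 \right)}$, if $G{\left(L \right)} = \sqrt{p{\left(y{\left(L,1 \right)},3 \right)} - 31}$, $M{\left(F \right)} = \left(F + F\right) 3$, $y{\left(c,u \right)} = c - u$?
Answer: $258 - \sqrt{44911} \approx 46.078$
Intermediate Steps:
$p{\left(z,Q \right)} = -2 + z^{2}$ ($p{\left(z,Q \right)} = z^{2} - 2 = -2 + z^{2}$)
$M{\left(F \right)} = 6 F$ ($M{\left(F \right)} = 2 F 3 = 6 F$)
$G{\left(L \right)} = \sqrt{-33 + \left(-1 + L\right)^{2}}$ ($G{\left(L \right)} = \sqrt{\left(-2 + \left(L - 1\right)^{2}\right) - 31} = \sqrt{\left(-2 + \left(-1 + L\right)^{2}\right) - 31} = \sqrt{-33 + \left(-1 + L\right)^{2}}$)
$M{\left(43 \right)} - G{\left(213 \right)} = 6 \cdot 43 - \sqrt{-33 + \left(-1 + 213\right)^{2}} = 258 - \sqrt{-33 + 212^{2}} = 258 - \sqrt{-33 + 44944} = 258 - \sqrt{44911}$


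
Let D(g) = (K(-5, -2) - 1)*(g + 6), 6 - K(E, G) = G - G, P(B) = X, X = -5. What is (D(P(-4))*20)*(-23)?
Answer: -2300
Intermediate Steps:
P(B) = -5
K(E, G) = 6 (K(E, G) = 6 - (G - G) = 6 - 1*0 = 6 + 0 = 6)
D(g) = 30 + 5*g (D(g) = (6 - 1)*(g + 6) = 5*(6 + g) = 30 + 5*g)
(D(P(-4))*20)*(-23) = ((30 + 5*(-5))*20)*(-23) = ((30 - 25)*20)*(-23) = (5*20)*(-23) = 100*(-23) = -2300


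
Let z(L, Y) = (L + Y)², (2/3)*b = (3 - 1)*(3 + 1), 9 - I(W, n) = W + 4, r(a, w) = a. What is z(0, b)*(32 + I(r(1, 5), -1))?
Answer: 5184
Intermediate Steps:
I(W, n) = 5 - W (I(W, n) = 9 - (W + 4) = 9 - (4 + W) = 9 + (-4 - W) = 5 - W)
b = 12 (b = 3*((3 - 1)*(3 + 1))/2 = 3*(2*4)/2 = (3/2)*8 = 12)
z(0, b)*(32 + I(r(1, 5), -1)) = (0 + 12)²*(32 + (5 - 1*1)) = 12²*(32 + (5 - 1)) = 144*(32 + 4) = 144*36 = 5184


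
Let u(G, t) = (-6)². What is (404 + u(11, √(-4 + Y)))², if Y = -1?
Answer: 193600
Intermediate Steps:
u(G, t) = 36
(404 + u(11, √(-4 + Y)))² = (404 + 36)² = 440² = 193600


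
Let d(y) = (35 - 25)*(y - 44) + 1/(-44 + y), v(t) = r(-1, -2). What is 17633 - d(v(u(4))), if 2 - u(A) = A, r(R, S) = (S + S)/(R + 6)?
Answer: 4050149/224 ≈ 18081.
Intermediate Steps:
r(R, S) = 2*S/(6 + R) (r(R, S) = (2*S)/(6 + R) = 2*S/(6 + R))
u(A) = 2 - A
v(t) = -4/5 (v(t) = 2*(-2)/(6 - 1) = 2*(-2)/5 = 2*(-2)*(1/5) = -4/5)
d(y) = -440 + 1/(-44 + y) + 10*y (d(y) = 10*(-44 + y) + 1/(-44 + y) = (-440 + 10*y) + 1/(-44 + y) = -440 + 1/(-44 + y) + 10*y)
17633 - d(v(u(4))) = 17633 - (19361 - 880*(-4/5) + 10*(-4/5)**2)/(-44 - 4/5) = 17633 - (19361 + 704 + 10*(16/25))/(-224/5) = 17633 - (-5)*(19361 + 704 + 32/5)/224 = 17633 - (-5)*100357/(224*5) = 17633 - 1*(-100357/224) = 17633 + 100357/224 = 4050149/224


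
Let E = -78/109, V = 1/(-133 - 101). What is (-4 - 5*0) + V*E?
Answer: -1307/327 ≈ -3.9969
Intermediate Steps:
V = -1/234 (V = 1/(-234) = -1/234 ≈ -0.0042735)
E = -78/109 (E = -78*1/109 = -78/109 ≈ -0.71560)
(-4 - 5*0) + V*E = (-4 - 5*0) - 1/234*(-78/109) = (-4 + 0) + 1/327 = -4 + 1/327 = -1307/327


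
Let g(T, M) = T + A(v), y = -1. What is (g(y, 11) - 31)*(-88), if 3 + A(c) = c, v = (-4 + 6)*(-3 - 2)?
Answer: 3960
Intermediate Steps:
v = -10 (v = 2*(-5) = -10)
A(c) = -3 + c
g(T, M) = -13 + T (g(T, M) = T + (-3 - 10) = T - 13 = -13 + T)
(g(y, 11) - 31)*(-88) = ((-13 - 1) - 31)*(-88) = (-14 - 31)*(-88) = -45*(-88) = 3960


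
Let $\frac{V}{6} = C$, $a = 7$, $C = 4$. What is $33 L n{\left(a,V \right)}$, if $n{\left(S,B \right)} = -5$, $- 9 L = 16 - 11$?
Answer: $\frac{275}{3} \approx 91.667$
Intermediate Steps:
$L = - \frac{5}{9}$ ($L = - \frac{16 - 11}{9} = \left(- \frac{1}{9}\right) 5 = - \frac{5}{9} \approx -0.55556$)
$V = 24$ ($V = 6 \cdot 4 = 24$)
$33 L n{\left(a,V \right)} = 33 \left(- \frac{5}{9}\right) \left(-5\right) = \left(- \frac{55}{3}\right) \left(-5\right) = \frac{275}{3}$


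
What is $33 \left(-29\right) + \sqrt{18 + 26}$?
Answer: $-957 + 2 \sqrt{11} \approx -950.37$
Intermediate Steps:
$33 \left(-29\right) + \sqrt{18 + 26} = -957 + \sqrt{44} = -957 + 2 \sqrt{11}$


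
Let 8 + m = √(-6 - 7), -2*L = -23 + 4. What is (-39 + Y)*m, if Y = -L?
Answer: 388 - 97*I*√13/2 ≈ 388.0 - 174.87*I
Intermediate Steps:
L = 19/2 (L = -(-23 + 4)/2 = -½*(-19) = 19/2 ≈ 9.5000)
m = -8 + I*√13 (m = -8 + √(-6 - 7) = -8 + √(-13) = -8 + I*√13 ≈ -8.0 + 3.6056*I)
Y = -19/2 (Y = -1*19/2 = -19/2 ≈ -9.5000)
(-39 + Y)*m = (-39 - 19/2)*(-8 + I*√13) = -97*(-8 + I*√13)/2 = 388 - 97*I*√13/2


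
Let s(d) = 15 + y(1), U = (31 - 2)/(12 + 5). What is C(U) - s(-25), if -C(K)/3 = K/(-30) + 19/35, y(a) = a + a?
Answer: -4393/238 ≈ -18.458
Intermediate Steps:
y(a) = 2*a
U = 29/17 ≈ 1.7059
s(d) = 17 (s(d) = 15 + 2*1 = 15 + 2 = 17)
C(K) = -57/35 + K/10 (C(K) = -3*(K/(-30) + 19/35) = -3*(K*(-1/30) + 19*(1/35)) = -3*(-K/30 + 19/35) = -3*(19/35 - K/30) = -57/35 + K/10)
C(U) - s(-25) = (-57/35 + (1/10)*(29/17)) - 1*17 = (-57/35 + 29/170) - 17 = -347/238 - 17 = -4393/238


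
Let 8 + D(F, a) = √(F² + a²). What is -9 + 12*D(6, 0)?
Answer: -33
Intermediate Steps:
D(F, a) = -8 + √(F² + a²)
-9 + 12*D(6, 0) = -9 + 12*(-8 + √(6² + 0²)) = -9 + 12*(-8 + √(36 + 0)) = -9 + 12*(-8 + √36) = -9 + 12*(-8 + 6) = -9 + 12*(-2) = -9 - 24 = -33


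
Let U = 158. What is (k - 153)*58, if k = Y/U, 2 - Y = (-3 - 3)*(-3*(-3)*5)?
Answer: -693158/79 ≈ -8774.2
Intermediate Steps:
Y = 272 (Y = 2 - (-3 - 3)*-3*(-3)*5 = 2 - (-6)*9*5 = 2 - (-6)*45 = 2 - 1*(-270) = 2 + 270 = 272)
k = 136/79 (k = 272/158 = 272*(1/158) = 136/79 ≈ 1.7215)
(k - 153)*58 = (136/79 - 153)*58 = -11951/79*58 = -693158/79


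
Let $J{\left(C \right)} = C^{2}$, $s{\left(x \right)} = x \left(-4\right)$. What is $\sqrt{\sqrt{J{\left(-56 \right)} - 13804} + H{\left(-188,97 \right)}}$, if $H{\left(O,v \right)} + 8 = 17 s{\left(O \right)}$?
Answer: $\sqrt{12776 + 2 i \sqrt{2667}} \approx 113.03 + 0.4569 i$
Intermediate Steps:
$s{\left(x \right)} = - 4 x$
$H{\left(O,v \right)} = -8 - 68 O$ ($H{\left(O,v \right)} = -8 + 17 \left(- 4 O\right) = -8 - 68 O$)
$\sqrt{\sqrt{J{\left(-56 \right)} - 13804} + H{\left(-188,97 \right)}} = \sqrt{\sqrt{\left(-56\right)^{2} - 13804} - -12776} = \sqrt{\sqrt{3136 - 13804} + \left(-8 + 12784\right)} = \sqrt{\sqrt{-10668} + 12776} = \sqrt{2 i \sqrt{2667} + 12776} = \sqrt{12776 + 2 i \sqrt{2667}}$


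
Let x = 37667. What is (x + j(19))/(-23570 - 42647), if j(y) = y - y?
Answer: -37667/66217 ≈ -0.56884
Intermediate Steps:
j(y) = 0
(x + j(19))/(-23570 - 42647) = (37667 + 0)/(-23570 - 42647) = 37667/(-66217) = 37667*(-1/66217) = -37667/66217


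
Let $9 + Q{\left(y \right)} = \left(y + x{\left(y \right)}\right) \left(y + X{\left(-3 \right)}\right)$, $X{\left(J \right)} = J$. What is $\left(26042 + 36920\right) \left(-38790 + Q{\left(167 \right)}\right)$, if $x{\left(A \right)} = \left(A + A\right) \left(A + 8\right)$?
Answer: $602822680218$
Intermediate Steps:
$x{\left(A \right)} = 2 A \left(8 + A\right)$
$Q{\left(y \right)} = -9 + \left(-3 + y\right) \left(y + 2 y \left(8 + y\right)\right)$ ($Q{\left(y \right)} = -9 + \left(y + 2 y \left(8 + y\right)\right) \left(y - 3\right) = -9 + \left(y + 2 y \left(8 + y\right)\right) \left(-3 + y\right) = -9 + \left(-3 + y\right) \left(y + 2 y \left(8 + y\right)\right)$)
$\left(26042 + 36920\right) \left(-38790 + Q{\left(167 \right)}\right) = \left(26042 + 36920\right) \left(-38790 + \left(-9 - 8517 + 2 \cdot 167^{3} + 11 \cdot 167^{2}\right)\right) = 62962 \left(-38790 + \left(-9 - 8517 + 2 \cdot 4657463 + 11 \cdot 27889\right)\right) = 62962 \left(-38790 + \left(-9 - 8517 + 9314926 + 306779\right)\right) = 62962 \left(-38790 + 9613179\right) = 62962 \cdot 9574389 = 602822680218$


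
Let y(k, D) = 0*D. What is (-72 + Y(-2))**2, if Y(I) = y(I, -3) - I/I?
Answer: 5329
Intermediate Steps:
y(k, D) = 0
Y(I) = -1 (Y(I) = 0 - I/I = 0 - 1*1 = 0 - 1 = -1)
(-72 + Y(-2))**2 = (-72 - 1)**2 = (-73)**2 = 5329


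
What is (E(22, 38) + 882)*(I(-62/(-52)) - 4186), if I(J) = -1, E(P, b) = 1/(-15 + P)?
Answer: -25854725/7 ≈ -3.6935e+6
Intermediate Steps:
(E(22, 38) + 882)*(I(-62/(-52)) - 4186) = (1/(-15 + 22) + 882)*(-1 - 4186) = (1/7 + 882)*(-4187) = (⅐ + 882)*(-4187) = (6175/7)*(-4187) = -25854725/7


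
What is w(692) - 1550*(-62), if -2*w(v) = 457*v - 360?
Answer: -61842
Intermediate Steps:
w(v) = 180 - 457*v/2 (w(v) = -(457*v - 360)/2 = -(-360 + 457*v)/2 = 180 - 457*v/2)
w(692) - 1550*(-62) = (180 - 457/2*692) - 1550*(-62) = (180 - 158122) + 96100 = -157942 + 96100 = -61842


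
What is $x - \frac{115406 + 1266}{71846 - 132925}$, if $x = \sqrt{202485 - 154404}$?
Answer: $\frac{116672}{61079} + \sqrt{48081} \approx 221.18$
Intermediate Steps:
$x = \sqrt{48081} \approx 219.27$
$x - \frac{115406 + 1266}{71846 - 132925} = \sqrt{48081} - \frac{115406 + 1266}{71846 - 132925} = \sqrt{48081} - \frac{116672}{-61079} = \sqrt{48081} - 116672 \left(- \frac{1}{61079}\right) = \sqrt{48081} - - \frac{116672}{61079} = \sqrt{48081} + \frac{116672}{61079} = \frac{116672}{61079} + \sqrt{48081}$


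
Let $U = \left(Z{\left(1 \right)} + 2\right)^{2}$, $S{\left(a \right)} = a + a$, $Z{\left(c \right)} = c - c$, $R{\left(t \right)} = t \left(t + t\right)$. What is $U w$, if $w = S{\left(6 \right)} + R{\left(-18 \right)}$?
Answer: $2640$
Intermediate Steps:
$R{\left(t \right)} = 2 t^{2}$ ($R{\left(t \right)} = t 2 t = 2 t^{2}$)
$Z{\left(c \right)} = 0$
$S{\left(a \right)} = 2 a$
$w = 660$ ($w = 2 \cdot 6 + 2 \left(-18\right)^{2} = 12 + 2 \cdot 324 = 12 + 648 = 660$)
$U = 4$ ($U = \left(0 + 2\right)^{2} = 2^{2} = 4$)
$U w = 4 \cdot 660 = 2640$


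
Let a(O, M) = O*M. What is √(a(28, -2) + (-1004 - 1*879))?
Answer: I*√1939 ≈ 44.034*I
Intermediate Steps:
a(O, M) = M*O
√(a(28, -2) + (-1004 - 1*879)) = √(-2*28 + (-1004 - 1*879)) = √(-56 + (-1004 - 879)) = √(-56 - 1883) = √(-1939) = I*√1939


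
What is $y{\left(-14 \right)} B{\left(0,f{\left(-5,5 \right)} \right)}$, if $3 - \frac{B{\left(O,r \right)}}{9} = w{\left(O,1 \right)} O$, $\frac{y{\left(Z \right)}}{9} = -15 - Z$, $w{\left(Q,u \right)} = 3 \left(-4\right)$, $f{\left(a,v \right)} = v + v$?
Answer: $-243$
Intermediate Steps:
$f{\left(a,v \right)} = 2 v$
$w{\left(Q,u \right)} = -12$
$y{\left(Z \right)} = -135 - 9 Z$ ($y{\left(Z \right)} = 9 \left(-15 - Z\right) = -135 - 9 Z$)
$B{\left(O,r \right)} = 27 + 108 O$ ($B{\left(O,r \right)} = 27 - 9 \left(- 12 O\right) = 27 + 108 O$)
$y{\left(-14 \right)} B{\left(0,f{\left(-5,5 \right)} \right)} = \left(-135 - -126\right) \left(27 + 108 \cdot 0\right) = \left(-135 + 126\right) \left(27 + 0\right) = \left(-9\right) 27 = -243$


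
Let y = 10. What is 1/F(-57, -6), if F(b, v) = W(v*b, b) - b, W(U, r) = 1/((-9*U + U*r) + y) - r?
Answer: 22562/2572067 ≈ 0.0087719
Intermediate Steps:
W(U, r) = 1/(10 - 9*U + U*r) - r (W(U, r) = 1/((-9*U + U*r) + 10) - r = 1/(10 - 9*U + U*r) - r)
F(b, v) = -b + (1 - 10*b - v*b³ + 9*v*b²)/(10 + v*b² - 9*b*v) (F(b, v) = (1 - 10*b - v*b*b² + 9*(v*b)*b)/(10 - 9*v*b + (v*b)*b) - b = (1 - 10*b - b*v*b² + 9*(b*v)*b)/(10 - 9*b*v + (b*v)*b) - b = (1 - 10*b - v*b³ + 9*v*b²)/(10 - 9*b*v + v*b²) - b = (1 - 10*b - v*b³ + 9*v*b²)/(10 + v*b² - 9*b*v) - b = -b + (1 - 10*b - v*b³ + 9*v*b²)/(10 + v*b² - 9*b*v))
1/F(-57, -6) = 1/((1 - 20*(-57) - 2*(-6)*(-57)³ + 18*(-6)*(-57)²)/(10 - 6*(-57)² - 9*(-57)*(-6))) = 1/((1 + 1140 - 2*(-6)*(-185193) + 18*(-6)*3249)/(10 - 6*3249 - 3078)) = 1/((1 + 1140 - 2222316 - 350892)/(10 - 19494 - 3078)) = 1/(-2572067/(-22562)) = 1/(-1/22562*(-2572067)) = 1/(2572067/22562) = 22562/2572067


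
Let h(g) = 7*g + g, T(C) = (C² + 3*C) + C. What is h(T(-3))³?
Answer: -13824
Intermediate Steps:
T(C) = C² + 4*C
h(g) = 8*g
h(T(-3))³ = (8*(-3*(4 - 3)))³ = (8*(-3*1))³ = (8*(-3))³ = (-24)³ = -13824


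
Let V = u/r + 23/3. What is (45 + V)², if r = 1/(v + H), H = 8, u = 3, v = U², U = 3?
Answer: 96721/9 ≈ 10747.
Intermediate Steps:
v = 9 (v = 3² = 9)
r = 1/17 (r = 1/(9 + 8) = 1/17 ≈ 0.058824)
V = 176/3 (V = 3/(1/17) + 23/3 = 3*17 + 23*(⅓) = 51 + 23/3 = 176/3 ≈ 58.667)
(45 + V)² = (45 + 176/3)² = (311/3)² = 96721/9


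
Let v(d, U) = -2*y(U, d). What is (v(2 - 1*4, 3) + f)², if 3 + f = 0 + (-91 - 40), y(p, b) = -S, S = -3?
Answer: 19600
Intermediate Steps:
y(p, b) = 3 (y(p, b) = -1*(-3) = 3)
f = -134 (f = -3 + (0 + (-91 - 40)) = -3 + (0 - 131) = -3 - 131 = -134)
v(d, U) = -6 (v(d, U) = -2*3 = -6)
(v(2 - 1*4, 3) + f)² = (-6 - 134)² = (-140)² = 19600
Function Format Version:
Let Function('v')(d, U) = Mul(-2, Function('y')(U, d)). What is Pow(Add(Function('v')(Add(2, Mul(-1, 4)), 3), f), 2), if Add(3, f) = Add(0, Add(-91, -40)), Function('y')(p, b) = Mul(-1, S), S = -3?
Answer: 19600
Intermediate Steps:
Function('y')(p, b) = 3 (Function('y')(p, b) = Mul(-1, -3) = 3)
f = -134 (f = Add(-3, Add(0, Add(-91, -40))) = Add(-3, Add(0, -131)) = Add(-3, -131) = -134)
Function('v')(d, U) = -6 (Function('v')(d, U) = Mul(-2, 3) = -6)
Pow(Add(Function('v')(Add(2, Mul(-1, 4)), 3), f), 2) = Pow(Add(-6, -134), 2) = Pow(-140, 2) = 19600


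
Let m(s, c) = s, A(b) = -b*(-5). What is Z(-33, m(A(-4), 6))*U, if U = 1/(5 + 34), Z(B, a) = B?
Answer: -11/13 ≈ -0.84615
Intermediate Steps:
A(b) = 5*b
U = 1/39 ≈ 0.025641
Z(-33, m(A(-4), 6))*U = -33*1/39 = -11/13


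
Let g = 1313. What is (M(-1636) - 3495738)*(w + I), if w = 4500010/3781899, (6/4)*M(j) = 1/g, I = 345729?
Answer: -18004127808728135084380/14896900161 ≈ -1.2086e+12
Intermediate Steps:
M(j) = 2/3939 (M(j) = (⅔)/1313 = (⅔)*(1/1313) = 2/3939)
w = 4500010/3781899 (w = 4500010*(1/3781899) = 4500010/3781899 ≈ 1.1899)
(M(-1636) - 3495738)*(w + I) = (2/3939 - 3495738)*(4500010/3781899 + 345729) = -13769711980/3939*1307516659381/3781899 = -18004127808728135084380/14896900161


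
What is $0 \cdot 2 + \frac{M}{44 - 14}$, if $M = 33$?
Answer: $\frac{11}{10} \approx 1.1$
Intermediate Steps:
$0 \cdot 2 + \frac{M}{44 - 14} = 0 \cdot 2 + \frac{33}{44 - 14} = 0 + \frac{33}{30} = 0 + 33 \cdot \frac{1}{30} = 0 + \frac{11}{10} = \frac{11}{10}$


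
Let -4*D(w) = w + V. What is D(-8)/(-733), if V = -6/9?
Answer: -13/4398 ≈ -0.0029559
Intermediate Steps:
V = -2/3 (V = -6*1/9 = -2/3 ≈ -0.66667)
D(w) = 1/6 - w/4 (D(w) = -(w - 2/3)/4 = -(-2/3 + w)/4 = 1/6 - w/4)
D(-8)/(-733) = (1/6 - 1/4*(-8))/(-733) = (1/6 + 2)*(-1/733) = (13/6)*(-1/733) = -13/4398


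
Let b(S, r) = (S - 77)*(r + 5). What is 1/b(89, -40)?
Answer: -1/420 ≈ -0.0023810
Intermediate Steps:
b(S, r) = (-77 + S)*(5 + r)
1/b(89, -40) = 1/(-385 - 77*(-40) + 5*89 + 89*(-40)) = 1/(-385 + 3080 + 445 - 3560) = 1/(-420) = -1/420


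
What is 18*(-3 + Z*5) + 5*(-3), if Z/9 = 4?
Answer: 3171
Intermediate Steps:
Z = 36 (Z = 9*4 = 36)
18*(-3 + Z*5) + 5*(-3) = 18*(-3 + 36*5) + 5*(-3) = 18*(-3 + 180) - 15 = 18*177 - 15 = 3186 - 15 = 3171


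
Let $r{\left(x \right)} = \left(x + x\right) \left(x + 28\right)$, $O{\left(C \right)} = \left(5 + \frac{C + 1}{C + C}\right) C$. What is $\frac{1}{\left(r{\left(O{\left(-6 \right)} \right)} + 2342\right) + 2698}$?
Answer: $\frac{2}{10665} \approx 0.00018753$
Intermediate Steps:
$O{\left(C \right)} = C \left(5 + \frac{1 + C}{2 C}\right)$ ($O{\left(C \right)} = \left(5 + \frac{1 + C}{2 C}\right) C = C \left(5 + \frac{1 + C}{2 C}\right)$)
$r{\left(x \right)} = 2 x \left(28 + x\right)$
$\frac{1}{\left(r{\left(O{\left(-6 \right)} \right)} + 2342\right) + 2698} = \frac{1}{\left(2 \left(\frac{1}{2} + \frac{11}{2} \left(-6\right)\right) \left(28 + \left(\frac{1}{2} + \frac{11}{2} \left(-6\right)\right)\right) + 2342\right) + 2698} = \frac{1}{\left(2 \left(\frac{1}{2} - 33\right) \left(28 + \left(\frac{1}{2} - 33\right)\right) + 2342\right) + 2698} = \frac{1}{\left(2 \left(- \frac{65}{2}\right) \left(28 - \frac{65}{2}\right) + 2342\right) + 2698} = \frac{1}{\left(2 \left(- \frac{65}{2}\right) \left(- \frac{9}{2}\right) + 2342\right) + 2698} = \frac{1}{\left(\frac{585}{2} + 2342\right) + 2698} = \frac{1}{\frac{5269}{2} + 2698} = \frac{1}{\frac{10665}{2}} = \frac{2}{10665}$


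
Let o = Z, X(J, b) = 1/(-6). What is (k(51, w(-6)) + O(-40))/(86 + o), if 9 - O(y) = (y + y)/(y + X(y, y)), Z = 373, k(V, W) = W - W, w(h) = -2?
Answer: 563/36873 ≈ 0.015269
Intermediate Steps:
k(V, W) = 0
X(J, b) = -1/6
o = 373
O(y) = 9 - 2*y/(-1/6 + y) (O(y) = 9 - (y + y)/(y - 1/6) = 9 - 2*y/(-1/6 + y))
(k(51, w(-6)) + O(-40))/(86 + o) = (0 + 3*(-3 + 14*(-40))/(-1 + 6*(-40)))/(86 + 373) = (0 + 3*(-3 - 560)/(-1 - 240))/459 = (0 + 3*(-563)/(-241))*(1/459) = (0 + 3*(-1/241)*(-563))*(1/459) = (0 + 1689/241)*(1/459) = (1689/241)*(1/459) = 563/36873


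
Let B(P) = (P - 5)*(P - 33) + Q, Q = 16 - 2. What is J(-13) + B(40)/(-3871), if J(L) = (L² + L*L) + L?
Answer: 179688/553 ≈ 324.93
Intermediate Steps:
Q = 14
B(P) = 14 + (-33 + P)*(-5 + P) (B(P) = (P - 5)*(P - 33) + 14 = (-5 + P)*(-33 + P) + 14 = (-33 + P)*(-5 + P) + 14 = 14 + (-33 + P)*(-5 + P))
J(L) = L + 2*L² (J(L) = (L² + L²) + L = 2*L² + L = L + 2*L²)
J(-13) + B(40)/(-3871) = -13*(1 + 2*(-13)) + (179 + 40² - 38*40)/(-3871) = -13*(1 - 26) + (179 + 1600 - 1520)*(-1/3871) = -13*(-25) + 259*(-1/3871) = 325 - 37/553 = 179688/553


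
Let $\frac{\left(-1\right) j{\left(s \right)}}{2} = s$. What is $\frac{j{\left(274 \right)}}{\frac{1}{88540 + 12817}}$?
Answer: $-55543636$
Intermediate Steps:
$j{\left(s \right)} = - 2 s$
$\frac{j{\left(274 \right)}}{\frac{1}{88540 + 12817}} = \frac{\left(-2\right) 274}{\frac{1}{88540 + 12817}} = - \frac{548}{\frac{1}{101357}} = - 548 \frac{1}{\frac{1}{101357}} = \left(-548\right) 101357 = -55543636$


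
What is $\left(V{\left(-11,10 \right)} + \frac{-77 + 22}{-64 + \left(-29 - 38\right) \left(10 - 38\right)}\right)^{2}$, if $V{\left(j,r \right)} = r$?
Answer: $\frac{326344225}{3283344} \approx 99.394$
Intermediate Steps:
$\left(V{\left(-11,10 \right)} + \frac{-77 + 22}{-64 + \left(-29 - 38\right) \left(10 - 38\right)}\right)^{2} = \left(10 + \frac{-77 + 22}{-64 + \left(-29 - 38\right) \left(10 - 38\right)}\right)^{2} = \left(10 - \frac{55}{-64 - -1876}\right)^{2} = \left(10 - \frac{55}{-64 + 1876}\right)^{2} = \left(10 - \frac{55}{1812}\right)^{2} = \left(\frac{18065}{1812}\right)^{2} = \frac{326344225}{3283344}$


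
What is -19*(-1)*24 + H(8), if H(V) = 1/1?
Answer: 457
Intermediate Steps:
H(V) = 1
-19*(-1)*24 + H(8) = -19*(-1)*24 + 1 = 19*24 + 1 = 456 + 1 = 457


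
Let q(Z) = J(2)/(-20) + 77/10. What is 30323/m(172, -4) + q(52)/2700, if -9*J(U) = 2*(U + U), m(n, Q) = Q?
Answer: -1842121553/243000 ≈ -7580.8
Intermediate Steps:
J(U) = -4*U/9 (J(U) = -2*(U + U)/9 = -2*2*U/9 = -4*U/9)
q(Z) = 697/90 (q(Z) = -4/9*2/(-20) + 77/10 = -8/9*(-1/20) + 77*(⅒) = 2/45 + 77/10 = 697/90)
30323/m(172, -4) + q(52)/2700 = 30323/(-4) + (697/90)/2700 = 30323*(-¼) + (697/90)*(1/2700) = -30323/4 + 697/243000 = -1842121553/243000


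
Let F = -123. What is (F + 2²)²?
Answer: 14161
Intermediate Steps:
(F + 2²)² = (-123 + 2²)² = (-123 + 4)² = (-119)² = 14161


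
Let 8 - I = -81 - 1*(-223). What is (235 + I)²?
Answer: 10201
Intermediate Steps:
I = -134 (I = 8 - (-81 - 1*(-223)) = 8 - (-81 + 223) = 8 - 1*142 = 8 - 142 = -134)
(235 + I)² = (235 - 134)² = 101² = 10201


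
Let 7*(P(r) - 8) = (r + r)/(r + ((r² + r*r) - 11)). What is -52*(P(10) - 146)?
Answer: 9995128/1393 ≈ 7175.3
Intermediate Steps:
P(r) = 8 + 2*r/(7*(-11 + r + 2*r²)) (P(r) = 8 + ((r + r)/(r + ((r² + r*r) - 11)))/7 = 8 + ((2*r)/(r + ((r² + r²) - 11)))/7 = 8 + ((2*r)/(r + (2*r² - 11)))/7 = 8 + ((2*r)/(r + (-11 + 2*r²)))/7 = 8 + ((2*r)/(-11 + r + 2*r²))/7 = 8 + (2*r/(-11 + r + 2*r²))/7 = 8 + 2*r/(7*(-11 + r + 2*r²)))
-52*(P(10) - 146) = -52*(2*(-308 + 29*10 + 56*10²)/(7*(-11 + 10 + 2*10²)) - 146) = -52*(2*(-308 + 290 + 56*100)/(7*(-11 + 10 + 2*100)) - 146) = -52*(2*(-308 + 290 + 5600)/(7*(-11 + 10 + 200)) - 146) = -52*((2/7)*5582/199 - 146) = -52*((2/7)*(1/199)*5582 - 146) = -52*(11164/1393 - 146) = -52*(-192214/1393) = 9995128/1393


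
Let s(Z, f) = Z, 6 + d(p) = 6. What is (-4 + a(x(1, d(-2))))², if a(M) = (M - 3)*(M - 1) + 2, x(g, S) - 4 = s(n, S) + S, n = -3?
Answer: 4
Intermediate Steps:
d(p) = 0 (d(p) = -6 + 6 = 0)
x(g, S) = 1 + S (x(g, S) = 4 + (-3 + S) = 1 + S)
a(M) = 2 + (-1 + M)*(-3 + M) (a(M) = (-3 + M)*(-1 + M) + 2 = (-1 + M)*(-3 + M) + 2 = 2 + (-1 + M)*(-3 + M))
(-4 + a(x(1, d(-2))))² = (-4 + (5 + (1 + 0)² - 4*(1 + 0)))² = (-4 + (5 + 1² - 4*1))² = (-4 + (5 + 1 - 4))² = (-4 + 2)² = (-2)² = 4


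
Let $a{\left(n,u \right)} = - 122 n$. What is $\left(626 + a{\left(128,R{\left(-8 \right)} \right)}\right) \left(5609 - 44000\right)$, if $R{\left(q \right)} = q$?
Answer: $575481090$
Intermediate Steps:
$\left(626 + a{\left(128,R{\left(-8 \right)} \right)}\right) \left(5609 - 44000\right) = \left(626 - 15616\right) \left(5609 - 44000\right) = \left(626 - 15616\right) \left(-38391\right) = \left(-14990\right) \left(-38391\right) = 575481090$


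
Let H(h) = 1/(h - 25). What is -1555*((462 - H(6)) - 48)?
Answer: -12233185/19 ≈ -6.4385e+5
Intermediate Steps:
H(h) = 1/(-25 + h)
-1555*((462 - H(6)) - 48) = -1555*((462 - 1/(-25 + 6)) - 48) = -1555*((462 - 1/(-19)) - 48) = -1555*((462 - 1*(-1/19)) - 48) = -1555*((462 + 1/19) - 48) = -1555*(8779/19 - 48) = -1555*7867/19 = -12233185/19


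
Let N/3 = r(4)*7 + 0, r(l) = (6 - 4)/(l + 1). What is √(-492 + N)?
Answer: I*√12090/5 ≈ 21.991*I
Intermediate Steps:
r(l) = 2/(1 + l)
N = 42/5 (N = 3*((2/(1 + 4))*7 + 0) = 3*((2/5)*7 + 0) = 3*((2*(⅕))*7 + 0) = 3*((⅖)*7 + 0) = 3*(14/5 + 0) = 3*(14/5) = 42/5 ≈ 8.4000)
√(-492 + N) = √(-492 + 42/5) = √(-2418/5) = I*√12090/5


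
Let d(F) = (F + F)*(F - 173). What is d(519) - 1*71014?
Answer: 288134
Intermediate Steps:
d(F) = 2*F*(-173 + F) (d(F) = (2*F)*(-173 + F) = 2*F*(-173 + F))
d(519) - 1*71014 = 2*519*(-173 + 519) - 1*71014 = 2*519*346 - 71014 = 359148 - 71014 = 288134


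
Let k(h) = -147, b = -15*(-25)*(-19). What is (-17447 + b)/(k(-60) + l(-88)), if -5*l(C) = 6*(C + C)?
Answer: -122860/321 ≈ -382.74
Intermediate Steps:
b = -7125 (b = 375*(-19) = -7125)
l(C) = -12*C/5 (l(C) = -6*(C + C)/5 = -6*2*C/5 = -12*C/5)
(-17447 + b)/(k(-60) + l(-88)) = (-17447 - 7125)/(-147 - 12/5*(-88)) = -24572/(-147 + 1056/5) = -24572/321/5 = -24572*5/321 = -122860/321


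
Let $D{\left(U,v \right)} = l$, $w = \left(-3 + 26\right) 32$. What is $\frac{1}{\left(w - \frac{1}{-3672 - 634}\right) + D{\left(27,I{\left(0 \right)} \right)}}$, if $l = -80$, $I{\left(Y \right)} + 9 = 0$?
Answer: $\frac{4306}{2824737} \approx 0.0015244$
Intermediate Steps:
$w = 736$ ($w = 23 \cdot 32 = 736$)
$I{\left(Y \right)} = -9$ ($I{\left(Y \right)} = -9 + 0 = -9$)
$D{\left(U,v \right)} = -80$
$\frac{1}{\left(w - \frac{1}{-3672 - 634}\right) + D{\left(27,I{\left(0 \right)} \right)}} = \frac{1}{\left(736 - \frac{1}{-3672 - 634}\right) - 80} = \frac{1}{\left(736 - \frac{1}{-4306}\right) - 80} = \frac{1}{\left(736 - - \frac{1}{4306}\right) - 80} = \frac{1}{\left(736 + \frac{1}{4306}\right) - 80} = \frac{1}{\frac{3169217}{4306} - 80} = \frac{1}{\frac{2824737}{4306}} = \frac{4306}{2824737}$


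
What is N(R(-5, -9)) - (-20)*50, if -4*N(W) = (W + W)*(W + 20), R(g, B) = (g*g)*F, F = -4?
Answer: -3000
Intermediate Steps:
R(g, B) = -4*g**2 (R(g, B) = (g*g)*(-4) = g**2*(-4) = -4*g**2)
N(W) = -W*(20 + W)/2 (N(W) = -(W + W)*(W + 20)/4 = -2*W*(20 + W)/4 = -W*(20 + W)/2)
N(R(-5, -9)) - (-20)*50 = -(-4*(-5)**2)*(20 - 4*(-5)**2)/2 - (-20)*50 = -(-4*25)*(20 - 4*25)/2 - 1*(-1000) = -1/2*(-100)*(20 - 100) + 1000 = -1/2*(-100)*(-80) + 1000 = -4000 + 1000 = -3000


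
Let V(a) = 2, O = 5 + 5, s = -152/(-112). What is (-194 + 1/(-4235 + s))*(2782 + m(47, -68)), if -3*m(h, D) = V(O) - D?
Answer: -95162314288/177813 ≈ -5.3518e+5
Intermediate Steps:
s = 19/14 (s = -152*(-1/112) = 19/14 ≈ 1.3571)
O = 10
m(h, D) = -⅔ + D/3 (m(h, D) = -(2 - D)/3 = -⅔ + D/3)
(-194 + 1/(-4235 + s))*(2782 + m(47, -68)) = (-194 + 1/(-4235 + 19/14))*(2782 + (-⅔ + (⅓)*(-68))) = (-194 + 1/(-59271/14))*(2782 + (-⅔ - 68/3)) = (-194 - 14/59271)*(2782 - 70/3) = -11498588/59271*8276/3 = -95162314288/177813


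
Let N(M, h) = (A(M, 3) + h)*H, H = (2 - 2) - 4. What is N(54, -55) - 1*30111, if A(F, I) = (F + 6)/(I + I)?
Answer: -29931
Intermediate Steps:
A(F, I) = (6 + F)/(2*I) (A(F, I) = (6 + F)/((2*I)) = (6 + F)*(1/(2*I)) = (6 + F)/(2*I))
H = -4 (H = 0 - 4 = -4)
N(M, h) = -4 - 4*h - 2*M/3 (N(M, h) = ((½)*(6 + M)/3 + h)*(-4) = ((½)*(⅓)*(6 + M) + h)*(-4) = ((1 + M/6) + h)*(-4) = (1 + h + M/6)*(-4) = -4 - 4*h - 2*M/3)
N(54, -55) - 1*30111 = (-4 - 4*(-55) - ⅔*54) - 1*30111 = (-4 + 220 - 36) - 30111 = 180 - 30111 = -29931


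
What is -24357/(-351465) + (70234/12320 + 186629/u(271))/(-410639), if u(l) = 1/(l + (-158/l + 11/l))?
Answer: -394642824109445985/3212410349257648 ≈ -122.85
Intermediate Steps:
u(l) = 1/(l - 147/l)
-24357/(-351465) + (70234/12320 + 186629/u(271))/(-410639) = -24357/(-351465) + (70234/12320 + 186629/((271/(-147 + 271²))))/(-410639) = -24357*(-1/351465) + (70234*(1/12320) + 186629/((271/(-147 + 73441))))*(-1/410639) = 8119/117155 + (35117/6160 + 186629/((271/73294)))*(-1/410639) = 8119/117155 + (35117/6160 + 186629/((271*(1/73294))))*(-1/410639) = 8119/117155 + (35117/6160 + 186629/(271/73294))*(-1/410639) = 8119/117155 + (35117/6160 + 186629*(73294/271))*(-1/410639) = 8119/117155 + (35117/6160 + 13678785926/271)*(-1/410639) = 8119/117155 + (84261330820867/1669360)*(-1/410639) = 8119/117155 - 84261330820867/685504321040 = -394642824109445985/3212410349257648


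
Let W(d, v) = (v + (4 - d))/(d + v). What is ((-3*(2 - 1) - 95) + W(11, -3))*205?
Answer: -81385/4 ≈ -20346.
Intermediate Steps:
W(d, v) = (4 + v - d)/(d + v)
((-3*(2 - 1) - 95) + W(11, -3))*205 = ((-3*(2 - 1) - 95) + (4 - 3 - 1*11)/(11 - 3))*205 = ((-3*1 - 95) + (4 - 3 - 11)/8)*205 = ((-3 - 95) + (⅛)*(-10))*205 = (-98 - 5/4)*205 = -397/4*205 = -81385/4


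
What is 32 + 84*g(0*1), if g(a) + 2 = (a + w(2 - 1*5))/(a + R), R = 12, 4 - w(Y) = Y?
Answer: -87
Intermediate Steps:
w(Y) = 4 - Y
g(a) = -2 + (7 + a)/(12 + a) (g(a) = -2 + (a + (4 - (2 - 1*5)))/(a + 12) = -2 + (a + (4 - (2 - 5)))/(12 + a) = -2 + (a + (4 - 1*(-3)))/(12 + a) = -2 + (a + (4 + 3))/(12 + a) = -2 + (a + 7)/(12 + a) = -2 + (7 + a)/(12 + a))
32 + 84*g(0*1) = 32 + 84*((-17 - 0)/(12 + 0*1)) = 32 + 84*((-17 - 1*0)/(12 + 0)) = 32 + 84*((-17 + 0)/12) = 32 + 84*((1/12)*(-17)) = 32 + 84*(-17/12) = 32 - 119 = -87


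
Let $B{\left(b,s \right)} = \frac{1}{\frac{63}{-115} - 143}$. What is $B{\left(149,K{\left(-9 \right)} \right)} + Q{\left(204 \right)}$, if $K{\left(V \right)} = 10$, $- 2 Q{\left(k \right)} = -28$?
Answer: $\frac{230997}{16508} \approx 13.993$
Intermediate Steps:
$Q{\left(k \right)} = 14$ ($Q{\left(k \right)} = \left(- \frac{1}{2}\right) \left(-28\right) = 14$)
$B{\left(b,s \right)} = - \frac{115}{16508}$ ($B{\left(b,s \right)} = \frac{1}{63 \left(- \frac{1}{115}\right) - 143} = \frac{1}{- \frac{63}{115} - 143} = \frac{1}{- \frac{16508}{115}} = - \frac{115}{16508}$)
$B{\left(149,K{\left(-9 \right)} \right)} + Q{\left(204 \right)} = - \frac{115}{16508} + 14 = \frac{230997}{16508}$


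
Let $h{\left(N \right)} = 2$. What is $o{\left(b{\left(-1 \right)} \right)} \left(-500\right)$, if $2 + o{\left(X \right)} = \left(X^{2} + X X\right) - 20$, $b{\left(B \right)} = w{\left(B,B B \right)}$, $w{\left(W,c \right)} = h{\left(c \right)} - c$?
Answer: $10000$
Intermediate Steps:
$w{\left(W,c \right)} = 2 - c$
$b{\left(B \right)} = 2 - B^{2}$ ($b{\left(B \right)} = 2 - B B = 2 - B^{2}$)
$o{\left(X \right)} = -22 + 2 X^{2}$ ($o{\left(X \right)} = -2 - \left(20 - X^{2} - X X\right) = -2 + \left(\left(X^{2} + X^{2}\right) - 20\right) = -2 + \left(2 X^{2} - 20\right) = -2 + \left(-20 + 2 X^{2}\right) = -22 + 2 X^{2}$)
$o{\left(b{\left(-1 \right)} \right)} \left(-500\right) = \left(-22 + 2 \left(2 - \left(-1\right)^{2}\right)^{2}\right) \left(-500\right) = \left(-22 + 2 \left(2 - 1\right)^{2}\right) \left(-500\right) = \left(-22 + 2 \cdot 1^{2}\right) \left(-500\right) = \left(-22 + 2 \cdot 1\right) \left(-500\right) = \left(-22 + 2\right) \left(-500\right) = \left(-20\right) \left(-500\right) = 10000$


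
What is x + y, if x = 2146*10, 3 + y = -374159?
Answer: -352702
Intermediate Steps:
y = -374162 (y = -3 - 374159 = -374162)
x = 21460
x + y = 21460 - 374162 = -352702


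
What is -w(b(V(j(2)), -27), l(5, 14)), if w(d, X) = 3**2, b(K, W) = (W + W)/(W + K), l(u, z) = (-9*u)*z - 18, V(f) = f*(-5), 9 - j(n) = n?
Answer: -9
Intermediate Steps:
j(n) = 9 - n
V(f) = -5*f
l(u, z) = -18 - 9*u*z (l(u, z) = -9*u*z - 18 = -18 - 9*u*z)
b(K, W) = 2*W/(K + W) (b(K, W) = (2*W)/(K + W) = 2*W/(K + W))
w(d, X) = 9
-w(b(V(j(2)), -27), l(5, 14)) = -1*9 = -9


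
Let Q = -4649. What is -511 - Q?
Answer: 4138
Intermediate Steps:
-511 - Q = -511 - 1*(-4649) = -511 + 4649 = 4138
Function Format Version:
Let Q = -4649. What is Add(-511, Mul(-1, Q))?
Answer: 4138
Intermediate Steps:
Add(-511, Mul(-1, Q)) = Add(-511, Mul(-1, -4649)) = Add(-511, 4649) = 4138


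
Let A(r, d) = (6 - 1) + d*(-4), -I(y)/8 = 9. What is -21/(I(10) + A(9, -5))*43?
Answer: 903/47 ≈ 19.213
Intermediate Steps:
I(y) = -72 (I(y) = -8*9 = -72)
A(r, d) = 5 - 4*d
-21/(I(10) + A(9, -5))*43 = -21/(-72 + (5 - 4*(-5)))*43 = -21/(-72 + (5 + 20))*43 = -21/(-72 + 25)*43 = -21/(-47)*43 = -21*(-1/47)*43 = (21/47)*43 = 903/47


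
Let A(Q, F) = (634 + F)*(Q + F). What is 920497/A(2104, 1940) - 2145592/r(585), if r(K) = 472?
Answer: -2791697740621/614146104 ≈ -4545.7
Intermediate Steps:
A(Q, F) = (634 + F)*(F + Q)
920497/A(2104, 1940) - 2145592/r(585) = 920497/(1940² + 634*1940 + 634*2104 + 1940*2104) - 2145592/472 = 920497/(3763600 + 1229960 + 1333936 + 4081760) - 2145592*1/472 = 920497/10409256 - 268199/59 = -2791697740621/614146104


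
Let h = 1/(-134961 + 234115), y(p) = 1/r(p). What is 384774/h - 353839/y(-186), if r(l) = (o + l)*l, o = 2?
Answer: 26042095260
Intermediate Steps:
r(l) = l*(2 + l) (r(l) = (2 + l)*l = l*(2 + l))
y(p) = 1/(p*(2 + p))
h = 1/99154 ≈ 1.0085e-5
384774/h - 353839/y(-186) = 384774/(1/99154) - 353839/(1/((-186)*(2 - 186))) = 384774*99154 - 353839/((-1/186/(-184))) = 38151881196 - 353839/((-1/186*(-1/184))) = 38151881196 - 353839/1/34224 = 38151881196 - 353839*34224 = 38151881196 - 12109785936 = 26042095260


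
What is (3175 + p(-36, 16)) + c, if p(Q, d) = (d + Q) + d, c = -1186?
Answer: 1985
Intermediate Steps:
p(Q, d) = Q + 2*d (p(Q, d) = (Q + d) + d = Q + 2*d)
(3175 + p(-36, 16)) + c = (3175 + (-36 + 2*16)) - 1186 = (3175 + (-36 + 32)) - 1186 = (3175 - 4) - 1186 = 3171 - 1186 = 1985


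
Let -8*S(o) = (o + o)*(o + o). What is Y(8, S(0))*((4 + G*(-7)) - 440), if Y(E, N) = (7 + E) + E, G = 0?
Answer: -10028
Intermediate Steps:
S(o) = -o²/2 (S(o) = -(o + o)*(o + o)/8 = -2*o*2*o/8 = -o²/2)
Y(E, N) = 7 + 2*E
Y(8, S(0))*((4 + G*(-7)) - 440) = (7 + 2*8)*((4 + 0*(-7)) - 440) = (7 + 16)*((4 + 0) - 440) = 23*(4 - 440) = 23*(-436) = -10028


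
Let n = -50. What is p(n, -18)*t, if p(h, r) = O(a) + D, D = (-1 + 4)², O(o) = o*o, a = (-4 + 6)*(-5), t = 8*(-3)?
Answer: -2616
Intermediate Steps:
t = -24
a = -10 (a = 2*(-5) = -10)
O(o) = o²
D = 9 (D = 3² = 9)
p(h, r) = 109 (p(h, r) = (-10)² + 9 = 100 + 9 = 109)
p(n, -18)*t = 109*(-24) = -2616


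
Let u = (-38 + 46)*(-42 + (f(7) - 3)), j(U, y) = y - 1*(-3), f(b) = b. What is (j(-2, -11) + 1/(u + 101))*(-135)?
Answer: 219375/203 ≈ 1080.7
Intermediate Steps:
j(U, y) = 3 + y (j(U, y) = y + 3 = 3 + y)
u = -304 (u = (-38 + 46)*(-42 + (7 - 3)) = 8*(-42 + 4) = 8*(-38) = -304)
(j(-2, -11) + 1/(u + 101))*(-135) = ((3 - 11) + 1/(-304 + 101))*(-135) = (-8 + 1/(-203))*(-135) = (-8 - 1/203)*(-135) = -1625/203*(-135) = 219375/203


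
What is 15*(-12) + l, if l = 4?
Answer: -176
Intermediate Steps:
15*(-12) + l = 15*(-12) + 4 = -180 + 4 = -176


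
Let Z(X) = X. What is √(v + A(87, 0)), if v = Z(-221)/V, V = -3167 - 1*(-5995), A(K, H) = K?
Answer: √173791205/1414 ≈ 9.3232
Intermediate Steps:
V = 2828 (V = -3167 + 5995 = 2828)
v = -221/2828 ≈ -0.078147
√(v + A(87, 0)) = √(-221/2828 + 87) = √(245815/2828) = √173791205/1414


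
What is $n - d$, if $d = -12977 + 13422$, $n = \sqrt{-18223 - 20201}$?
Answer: $-445 + 2 i \sqrt{9606} \approx -445.0 + 196.02 i$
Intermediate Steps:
$n = 2 i \sqrt{9606}$ ($n = \sqrt{-38424} = 2 i \sqrt{9606} \approx 196.02 i$)
$d = 445$
$n - d = 2 i \sqrt{9606} - 445 = -445 + 2 i \sqrt{9606}$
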